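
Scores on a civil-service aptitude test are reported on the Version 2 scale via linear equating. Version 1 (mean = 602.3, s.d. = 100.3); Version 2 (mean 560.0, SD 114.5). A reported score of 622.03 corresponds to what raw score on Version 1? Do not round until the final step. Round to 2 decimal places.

Invert y = (SD_Y/SD_X)(x − M_X) + M_Y:
x = (SD_X/SD_Y)(y − M_Y) + M_X = (100.3/114.5)(622.03 − 560.0) + 602.3
x = 0.875983 × 62.030 + 602.3 = 656.64

656.64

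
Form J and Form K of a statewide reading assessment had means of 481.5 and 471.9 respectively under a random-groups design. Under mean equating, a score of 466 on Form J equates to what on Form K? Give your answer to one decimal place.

Mean equating: y = x + (M_Y − M_X) = 466 + (471.9 − 481.5) = 456.4

456.4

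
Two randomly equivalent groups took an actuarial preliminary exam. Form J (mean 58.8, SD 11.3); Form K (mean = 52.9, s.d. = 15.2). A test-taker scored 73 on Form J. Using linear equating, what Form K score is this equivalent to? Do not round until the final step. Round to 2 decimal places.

72.00

Linear equating: y = (SD_Y/SD_X)(x − M_X) + M_Y
y = (15.2/11.3)(73 − 58.8) + 52.9
y = 1.345133 × 14.2 + 52.9 = 19.1009 + 52.9 = 72.00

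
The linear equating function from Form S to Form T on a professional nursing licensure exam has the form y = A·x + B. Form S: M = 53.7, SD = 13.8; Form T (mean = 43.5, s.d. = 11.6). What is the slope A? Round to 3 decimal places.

A = SD_Y / SD_X = 11.6 / 13.8 = 0.841

0.841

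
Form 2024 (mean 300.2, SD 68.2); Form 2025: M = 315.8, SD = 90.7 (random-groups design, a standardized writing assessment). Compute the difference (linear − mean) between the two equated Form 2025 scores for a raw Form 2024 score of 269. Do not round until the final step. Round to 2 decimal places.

Mean-equated: 269 + (315.8 − 300.2) = 284.60
Linear-equated: (90.7/68.2)(269 − 300.2) + 315.8 = 274.307
Difference = 274.307 − 284.60 = -10.29

-10.29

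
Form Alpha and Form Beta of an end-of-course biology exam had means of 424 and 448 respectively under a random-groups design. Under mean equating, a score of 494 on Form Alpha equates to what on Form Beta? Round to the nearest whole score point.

Mean equating: y = x + (M_Y − M_X) = 494 + (448 − 424) = 518

518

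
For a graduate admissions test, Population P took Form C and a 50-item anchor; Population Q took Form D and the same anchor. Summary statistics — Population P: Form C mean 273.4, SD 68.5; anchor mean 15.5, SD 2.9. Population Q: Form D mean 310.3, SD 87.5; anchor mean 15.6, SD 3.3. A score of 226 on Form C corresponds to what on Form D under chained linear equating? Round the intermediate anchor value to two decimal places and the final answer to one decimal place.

Form C → anchor (Population P): v = (2.9/68.5)(226 − 273.4) + 15.5 = 13.49
anchor → Form D (Population Q): y = (87.5/3.3)(13.49 − 15.6) + 310.3 = 254.4

254.4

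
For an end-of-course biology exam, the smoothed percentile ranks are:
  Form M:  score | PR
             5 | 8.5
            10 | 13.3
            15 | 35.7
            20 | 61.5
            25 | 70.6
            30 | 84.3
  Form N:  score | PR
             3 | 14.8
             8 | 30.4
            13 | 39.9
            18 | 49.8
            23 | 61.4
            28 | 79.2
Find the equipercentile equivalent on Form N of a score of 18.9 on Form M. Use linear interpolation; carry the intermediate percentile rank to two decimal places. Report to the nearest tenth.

20.6

PR of 18.9 on Form M: 35.7 + (18.9 − 15)/(20 − 15) × (61.5 − 35.7) = 55.82
On Form N, PR 55.82 falls between score 18 (PR 49.8) and 23 (PR 61.4).
Interpolate: 18 + (55.82 − 49.8)/(61.4 − 49.8) × (23 − 18) = 20.6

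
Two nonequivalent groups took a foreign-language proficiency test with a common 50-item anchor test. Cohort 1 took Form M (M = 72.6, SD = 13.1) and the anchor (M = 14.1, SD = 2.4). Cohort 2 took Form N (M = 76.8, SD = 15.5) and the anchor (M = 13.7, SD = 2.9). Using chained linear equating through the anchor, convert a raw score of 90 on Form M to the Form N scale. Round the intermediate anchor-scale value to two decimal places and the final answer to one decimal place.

Form M → anchor (Cohort 1): v = (2.4/13.1)(90 − 72.6) + 14.1 = 17.29
anchor → Form N (Cohort 2): y = (15.5/2.9)(17.29 − 13.7) + 76.8 = 96.0

96.0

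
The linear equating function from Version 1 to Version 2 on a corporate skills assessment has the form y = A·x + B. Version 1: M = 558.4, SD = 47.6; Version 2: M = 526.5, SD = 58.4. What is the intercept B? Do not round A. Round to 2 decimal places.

-158.60

A = SD_Y / SD_X = 58.4 / 47.6 = 1.226891
B = M_Y − A·M_X = 526.5 − 1.226891 × 558.4 = -158.60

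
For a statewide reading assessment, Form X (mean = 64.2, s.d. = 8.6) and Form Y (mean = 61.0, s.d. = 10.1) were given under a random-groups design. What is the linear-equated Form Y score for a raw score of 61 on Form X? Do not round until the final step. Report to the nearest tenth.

Linear equating: y = (SD_Y/SD_X)(x − M_X) + M_Y
y = (10.1/8.6)(61 − 64.2) + 61.0
y = 1.174419 × -3.2 + 61.0 = -3.7581 + 61.0 = 57.2

57.2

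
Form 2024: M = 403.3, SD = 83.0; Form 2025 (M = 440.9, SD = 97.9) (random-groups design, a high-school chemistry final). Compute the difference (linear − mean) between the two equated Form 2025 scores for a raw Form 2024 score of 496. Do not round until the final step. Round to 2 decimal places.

16.64

Mean-equated: 496 + (440.9 − 403.3) = 533.60
Linear-equated: (97.9/83.0)(496 − 403.3) + 440.9 = 550.241
Difference = 550.241 − 533.60 = 16.64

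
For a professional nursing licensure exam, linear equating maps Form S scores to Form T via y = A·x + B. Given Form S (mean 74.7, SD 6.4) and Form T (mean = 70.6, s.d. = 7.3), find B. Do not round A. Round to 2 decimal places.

-14.60

A = SD_Y / SD_X = 7.3 / 6.4 = 1.140625
B = M_Y − A·M_X = 70.6 − 1.140625 × 74.7 = -14.60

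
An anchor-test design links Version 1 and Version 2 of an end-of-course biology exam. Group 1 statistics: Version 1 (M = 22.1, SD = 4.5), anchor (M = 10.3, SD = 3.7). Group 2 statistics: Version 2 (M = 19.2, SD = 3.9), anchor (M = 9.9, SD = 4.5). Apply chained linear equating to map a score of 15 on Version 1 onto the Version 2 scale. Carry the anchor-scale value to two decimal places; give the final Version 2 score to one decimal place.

14.5

Version 1 → anchor (Group 1): v = (3.7/4.5)(15 − 22.1) + 10.3 = 4.46
anchor → Version 2 (Group 2): y = (3.9/4.5)(4.46 − 9.9) + 19.2 = 14.5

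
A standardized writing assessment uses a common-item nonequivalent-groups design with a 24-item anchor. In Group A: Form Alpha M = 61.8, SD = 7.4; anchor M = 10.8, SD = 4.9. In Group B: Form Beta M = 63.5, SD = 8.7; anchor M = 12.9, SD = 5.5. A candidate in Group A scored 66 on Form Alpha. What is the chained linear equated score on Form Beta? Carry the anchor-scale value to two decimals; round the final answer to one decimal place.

Form Alpha → anchor (Group A): v = (4.9/7.4)(66 − 61.8) + 10.8 = 13.58
anchor → Form Beta (Group B): y = (8.7/5.5)(13.58 − 12.9) + 63.5 = 64.6

64.6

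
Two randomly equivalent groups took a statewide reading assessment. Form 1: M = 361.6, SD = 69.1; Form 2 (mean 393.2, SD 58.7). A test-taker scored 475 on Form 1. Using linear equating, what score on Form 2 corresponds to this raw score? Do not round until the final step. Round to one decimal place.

489.5

Linear equating: y = (SD_Y/SD_X)(x − M_X) + M_Y
y = (58.7/69.1)(475 − 361.6) + 393.2
y = 0.849493 × 113.4 + 393.2 = 96.3326 + 393.2 = 489.5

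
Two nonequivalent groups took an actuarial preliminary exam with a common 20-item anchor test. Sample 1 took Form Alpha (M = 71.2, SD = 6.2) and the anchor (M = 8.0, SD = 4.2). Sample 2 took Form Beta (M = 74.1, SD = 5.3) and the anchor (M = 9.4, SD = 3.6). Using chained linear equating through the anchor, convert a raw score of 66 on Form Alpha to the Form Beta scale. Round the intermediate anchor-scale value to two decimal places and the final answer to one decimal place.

Form Alpha → anchor (Sample 1): v = (4.2/6.2)(66 − 71.2) + 8.0 = 4.48
anchor → Form Beta (Sample 2): y = (5.3/3.6)(4.48 − 9.4) + 74.1 = 66.9

66.9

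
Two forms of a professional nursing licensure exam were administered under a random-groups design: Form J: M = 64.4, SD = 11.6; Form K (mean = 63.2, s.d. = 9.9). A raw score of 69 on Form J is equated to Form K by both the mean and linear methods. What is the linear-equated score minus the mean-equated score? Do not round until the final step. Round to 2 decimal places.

Mean-equated: 69 + (63.2 − 64.4) = 67.80
Linear-equated: (9.9/11.6)(69 − 64.4) + 63.2 = 67.126
Difference = 67.126 − 67.80 = -0.67

-0.67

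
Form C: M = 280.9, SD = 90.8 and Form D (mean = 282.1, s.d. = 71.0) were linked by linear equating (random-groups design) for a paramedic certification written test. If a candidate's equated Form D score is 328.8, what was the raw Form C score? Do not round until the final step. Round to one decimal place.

340.6

Invert y = (SD_Y/SD_X)(x − M_X) + M_Y:
x = (SD_X/SD_Y)(y − M_Y) + M_X = (90.8/71.0)(328.8 − 282.1) + 280.9
x = 1.278873 × 46.700 + 280.9 = 340.6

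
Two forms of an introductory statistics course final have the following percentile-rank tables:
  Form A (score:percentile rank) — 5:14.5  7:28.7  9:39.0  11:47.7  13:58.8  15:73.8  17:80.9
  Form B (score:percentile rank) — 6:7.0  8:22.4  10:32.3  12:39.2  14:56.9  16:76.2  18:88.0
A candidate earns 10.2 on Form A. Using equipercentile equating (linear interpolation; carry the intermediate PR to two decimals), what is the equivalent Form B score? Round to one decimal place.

12.6

PR of 10.2 on Form A: 39.0 + (10.2 − 9)/(11 − 9) × (47.7 − 39.0) = 44.22
On Form B, PR 44.22 falls between score 12 (PR 39.2) and 14 (PR 56.9).
Interpolate: 12 + (44.22 − 39.2)/(56.9 − 39.2) × (14 − 12) = 12.6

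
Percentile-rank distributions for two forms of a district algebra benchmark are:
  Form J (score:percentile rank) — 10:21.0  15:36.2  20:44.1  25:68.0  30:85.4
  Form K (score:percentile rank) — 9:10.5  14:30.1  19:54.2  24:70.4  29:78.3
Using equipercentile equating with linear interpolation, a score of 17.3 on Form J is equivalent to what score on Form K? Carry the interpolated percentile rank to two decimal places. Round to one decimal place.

16.0

PR of 17.3 on Form J: 36.2 + (17.3 − 15)/(20 − 15) × (44.1 − 36.2) = 39.83
On Form K, PR 39.83 falls between score 14 (PR 30.1) and 19 (PR 54.2).
Interpolate: 14 + (39.83 − 30.1)/(54.2 − 30.1) × (19 − 14) = 16.0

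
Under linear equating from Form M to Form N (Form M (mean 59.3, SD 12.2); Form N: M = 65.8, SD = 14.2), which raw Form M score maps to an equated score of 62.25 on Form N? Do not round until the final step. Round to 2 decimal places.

56.25

Invert y = (SD_Y/SD_X)(x − M_X) + M_Y:
x = (SD_X/SD_Y)(y − M_Y) + M_X = (12.2/14.2)(62.25 − 65.8) + 59.3
x = 0.859155 × -3.550 + 59.3 = 56.25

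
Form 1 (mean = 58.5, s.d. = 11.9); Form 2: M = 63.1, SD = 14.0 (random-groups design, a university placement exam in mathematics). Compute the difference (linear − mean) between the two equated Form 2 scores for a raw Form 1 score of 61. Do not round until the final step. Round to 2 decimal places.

0.44

Mean-equated: 61 + (63.1 − 58.5) = 65.60
Linear-equated: (14.0/11.9)(61 − 58.5) + 63.1 = 66.041
Difference = 66.041 − 65.60 = 0.44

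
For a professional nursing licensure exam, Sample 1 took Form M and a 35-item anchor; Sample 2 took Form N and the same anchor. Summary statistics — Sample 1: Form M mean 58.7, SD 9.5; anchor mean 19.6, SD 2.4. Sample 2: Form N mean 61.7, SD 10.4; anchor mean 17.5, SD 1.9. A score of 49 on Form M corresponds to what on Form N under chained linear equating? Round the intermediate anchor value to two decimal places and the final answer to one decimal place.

59.8

Form M → anchor (Sample 1): v = (2.4/9.5)(49 − 58.7) + 19.6 = 17.15
anchor → Form N (Sample 2): y = (10.4/1.9)(17.15 − 17.5) + 61.7 = 59.8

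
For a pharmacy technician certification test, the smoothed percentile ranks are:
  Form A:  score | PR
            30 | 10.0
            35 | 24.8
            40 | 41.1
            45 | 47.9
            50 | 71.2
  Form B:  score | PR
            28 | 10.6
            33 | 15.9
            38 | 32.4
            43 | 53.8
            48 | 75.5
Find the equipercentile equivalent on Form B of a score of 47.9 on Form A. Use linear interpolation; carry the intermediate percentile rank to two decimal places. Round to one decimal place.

PR of 47.9 on Form A: 47.9 + (47.9 − 45)/(50 − 45) × (71.2 − 47.9) = 61.41
On Form B, PR 61.41 falls between score 43 (PR 53.8) and 48 (PR 75.5).
Interpolate: 43 + (61.41 − 53.8)/(75.5 − 53.8) × (48 − 43) = 44.8

44.8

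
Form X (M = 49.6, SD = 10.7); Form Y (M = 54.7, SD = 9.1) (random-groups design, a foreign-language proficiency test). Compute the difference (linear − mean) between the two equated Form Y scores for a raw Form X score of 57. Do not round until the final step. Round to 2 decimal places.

Mean-equated: 57 + (54.7 − 49.6) = 62.10
Linear-equated: (9.1/10.7)(57 − 49.6) + 54.7 = 60.993
Difference = 60.993 − 62.10 = -1.11

-1.11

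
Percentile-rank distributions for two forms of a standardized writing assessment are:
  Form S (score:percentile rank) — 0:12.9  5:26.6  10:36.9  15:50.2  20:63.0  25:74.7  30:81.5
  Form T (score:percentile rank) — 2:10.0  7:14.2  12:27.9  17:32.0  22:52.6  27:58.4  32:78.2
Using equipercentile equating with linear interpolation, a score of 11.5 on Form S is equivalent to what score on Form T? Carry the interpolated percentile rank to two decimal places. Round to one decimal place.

19.2

PR of 11.5 on Form S: 36.9 + (11.5 − 10)/(15 − 10) × (50.2 − 36.9) = 40.89
On Form T, PR 40.89 falls between score 17 (PR 32.0) and 22 (PR 52.6).
Interpolate: 17 + (40.89 − 32.0)/(52.6 − 32.0) × (22 − 17) = 19.2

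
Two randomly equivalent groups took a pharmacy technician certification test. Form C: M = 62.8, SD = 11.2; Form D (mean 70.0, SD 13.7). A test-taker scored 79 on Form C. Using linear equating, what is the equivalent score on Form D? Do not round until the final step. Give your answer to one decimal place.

89.8

Linear equating: y = (SD_Y/SD_X)(x − M_X) + M_Y
y = (13.7/11.2)(79 − 62.8) + 70.0
y = 1.223214 × 16.2 + 70.0 = 19.8161 + 70.0 = 89.8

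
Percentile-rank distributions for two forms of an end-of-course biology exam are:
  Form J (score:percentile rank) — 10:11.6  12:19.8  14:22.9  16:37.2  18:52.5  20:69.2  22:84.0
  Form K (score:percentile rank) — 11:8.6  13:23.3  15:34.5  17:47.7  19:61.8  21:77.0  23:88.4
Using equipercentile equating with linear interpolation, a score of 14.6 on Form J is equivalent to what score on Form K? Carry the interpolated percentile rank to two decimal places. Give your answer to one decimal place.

PR of 14.6 on Form J: 22.9 + (14.6 − 14)/(16 − 14) × (37.2 − 22.9) = 27.19
On Form K, PR 27.19 falls between score 13 (PR 23.3) and 15 (PR 34.5).
Interpolate: 13 + (27.19 − 23.3)/(34.5 − 23.3) × (15 − 13) = 13.7

13.7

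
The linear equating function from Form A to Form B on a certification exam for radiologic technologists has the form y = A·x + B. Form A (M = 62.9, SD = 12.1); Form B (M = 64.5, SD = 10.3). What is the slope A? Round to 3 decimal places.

0.851

A = SD_Y / SD_X = 10.3 / 12.1 = 0.851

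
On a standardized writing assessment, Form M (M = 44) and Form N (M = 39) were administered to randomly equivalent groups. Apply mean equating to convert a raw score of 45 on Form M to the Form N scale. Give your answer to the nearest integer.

40

Mean equating: y = x + (M_Y − M_X) = 45 + (39 − 44) = 40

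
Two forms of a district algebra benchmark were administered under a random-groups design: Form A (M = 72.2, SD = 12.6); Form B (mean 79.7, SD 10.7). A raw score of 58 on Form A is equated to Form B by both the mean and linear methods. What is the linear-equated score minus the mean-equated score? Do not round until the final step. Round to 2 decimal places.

2.14

Mean-equated: 58 + (79.7 − 72.2) = 65.50
Linear-equated: (10.7/12.6)(58 − 72.2) + 79.7 = 67.641
Difference = 67.641 − 65.50 = 2.14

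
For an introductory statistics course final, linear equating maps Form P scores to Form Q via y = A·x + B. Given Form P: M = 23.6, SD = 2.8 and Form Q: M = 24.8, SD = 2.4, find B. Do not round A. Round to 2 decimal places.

4.57

A = SD_Y / SD_X = 2.4 / 2.8 = 0.857143
B = M_Y − A·M_X = 24.8 − 0.857143 × 23.6 = 4.57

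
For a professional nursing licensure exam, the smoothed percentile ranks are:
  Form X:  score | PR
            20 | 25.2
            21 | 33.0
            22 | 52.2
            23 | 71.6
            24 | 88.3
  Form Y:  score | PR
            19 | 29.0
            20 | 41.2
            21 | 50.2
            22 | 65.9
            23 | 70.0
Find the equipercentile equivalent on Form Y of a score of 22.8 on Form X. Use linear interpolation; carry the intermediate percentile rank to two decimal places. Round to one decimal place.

22.4

PR of 22.8 on Form X: 52.2 + (22.8 − 22)/(23 − 22) × (71.6 − 52.2) = 67.72
On Form Y, PR 67.72 falls between score 22 (PR 65.9) and 23 (PR 70.0).
Interpolate: 22 + (67.72 − 65.9)/(70.0 − 65.9) × (23 − 22) = 22.4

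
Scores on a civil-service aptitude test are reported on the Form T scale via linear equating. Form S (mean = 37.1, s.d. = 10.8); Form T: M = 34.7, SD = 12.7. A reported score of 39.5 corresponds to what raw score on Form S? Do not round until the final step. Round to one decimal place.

Invert y = (SD_Y/SD_X)(x − M_X) + M_Y:
x = (SD_X/SD_Y)(y − M_Y) + M_X = (10.8/12.7)(39.5 − 34.7) + 37.1
x = 0.850394 × 4.800 + 37.1 = 41.2

41.2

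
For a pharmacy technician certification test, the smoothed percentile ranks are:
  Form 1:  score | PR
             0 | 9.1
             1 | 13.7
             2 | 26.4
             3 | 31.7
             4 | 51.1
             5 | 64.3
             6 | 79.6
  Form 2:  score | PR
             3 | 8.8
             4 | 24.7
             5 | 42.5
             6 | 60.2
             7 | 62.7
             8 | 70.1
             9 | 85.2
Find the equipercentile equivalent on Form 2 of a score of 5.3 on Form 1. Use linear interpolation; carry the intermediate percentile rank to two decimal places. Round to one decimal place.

7.8

PR of 5.3 on Form 1: 64.3 + (5.3 − 5)/(6 − 5) × (79.6 − 64.3) = 68.89
On Form 2, PR 68.89 falls between score 7 (PR 62.7) and 8 (PR 70.1).
Interpolate: 7 + (68.89 − 62.7)/(70.1 − 62.7) × (8 − 7) = 7.8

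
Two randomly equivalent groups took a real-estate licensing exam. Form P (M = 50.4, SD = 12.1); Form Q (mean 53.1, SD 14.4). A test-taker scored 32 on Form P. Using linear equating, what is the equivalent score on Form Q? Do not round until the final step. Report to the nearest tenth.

31.2

Linear equating: y = (SD_Y/SD_X)(x − M_X) + M_Y
y = (14.4/12.1)(32 − 50.4) + 53.1
y = 1.190083 × -18.4 + 53.1 = -21.8975 + 53.1 = 31.2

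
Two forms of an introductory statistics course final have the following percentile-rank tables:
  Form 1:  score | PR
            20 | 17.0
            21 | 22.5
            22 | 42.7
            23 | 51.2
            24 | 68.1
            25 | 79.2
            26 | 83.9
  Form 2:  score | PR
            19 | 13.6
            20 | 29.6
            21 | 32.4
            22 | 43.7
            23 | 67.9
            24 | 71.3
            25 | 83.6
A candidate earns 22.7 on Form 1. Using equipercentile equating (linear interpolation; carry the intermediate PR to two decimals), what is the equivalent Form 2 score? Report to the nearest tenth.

PR of 22.7 on Form 1: 42.7 + (22.7 − 22)/(23 − 22) × (51.2 − 42.7) = 48.65
On Form 2, PR 48.65 falls between score 22 (PR 43.7) and 23 (PR 67.9).
Interpolate: 22 + (48.65 − 43.7)/(67.9 − 43.7) × (23 − 22) = 22.2

22.2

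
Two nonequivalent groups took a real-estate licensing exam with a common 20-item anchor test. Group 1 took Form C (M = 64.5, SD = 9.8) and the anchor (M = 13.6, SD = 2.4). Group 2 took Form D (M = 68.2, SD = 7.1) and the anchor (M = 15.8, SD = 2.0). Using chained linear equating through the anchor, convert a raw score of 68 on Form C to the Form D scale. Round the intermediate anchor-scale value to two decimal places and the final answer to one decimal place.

63.4

Form C → anchor (Group 1): v = (2.4/9.8)(68 − 64.5) + 13.6 = 14.46
anchor → Form D (Group 2): y = (7.1/2.0)(14.46 − 15.8) + 68.2 = 63.4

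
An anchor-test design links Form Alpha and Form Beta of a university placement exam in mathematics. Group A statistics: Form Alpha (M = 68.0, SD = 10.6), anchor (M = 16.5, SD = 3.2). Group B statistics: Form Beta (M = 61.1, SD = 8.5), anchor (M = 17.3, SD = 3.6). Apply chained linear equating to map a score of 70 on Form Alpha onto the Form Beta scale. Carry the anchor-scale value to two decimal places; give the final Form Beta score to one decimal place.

60.6

Form Alpha → anchor (Group A): v = (3.2/10.6)(70 − 68.0) + 16.5 = 17.10
anchor → Form Beta (Group B): y = (8.5/3.6)(17.10 − 17.3) + 61.1 = 60.6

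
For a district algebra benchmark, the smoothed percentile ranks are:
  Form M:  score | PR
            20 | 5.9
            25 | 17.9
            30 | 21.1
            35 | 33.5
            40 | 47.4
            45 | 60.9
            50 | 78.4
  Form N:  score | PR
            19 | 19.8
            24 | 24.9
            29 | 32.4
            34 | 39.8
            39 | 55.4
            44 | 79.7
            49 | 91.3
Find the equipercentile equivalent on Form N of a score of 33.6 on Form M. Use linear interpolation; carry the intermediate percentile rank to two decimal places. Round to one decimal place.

PR of 33.6 on Form M: 21.1 + (33.6 − 30)/(35 − 30) × (33.5 − 21.1) = 30.03
On Form N, PR 30.03 falls between score 24 (PR 24.9) and 29 (PR 32.4).
Interpolate: 24 + (30.03 − 24.9)/(32.4 − 24.9) × (29 − 24) = 27.4

27.4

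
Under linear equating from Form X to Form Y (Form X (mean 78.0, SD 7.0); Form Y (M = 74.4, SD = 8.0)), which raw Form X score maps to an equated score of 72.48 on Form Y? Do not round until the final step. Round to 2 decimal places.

76.32

Invert y = (SD_Y/SD_X)(x − M_X) + M_Y:
x = (SD_X/SD_Y)(y − M_Y) + M_X = (7.0/8.0)(72.48 − 74.4) + 78.0
x = 0.875000 × -1.920 + 78.0 = 76.32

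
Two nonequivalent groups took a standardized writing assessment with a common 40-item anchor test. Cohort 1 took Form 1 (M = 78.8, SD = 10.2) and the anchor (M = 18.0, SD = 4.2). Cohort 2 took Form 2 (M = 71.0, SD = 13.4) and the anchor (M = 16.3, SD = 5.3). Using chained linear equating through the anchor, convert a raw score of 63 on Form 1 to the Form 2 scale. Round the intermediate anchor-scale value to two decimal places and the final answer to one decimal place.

58.8

Form 1 → anchor (Cohort 1): v = (4.2/10.2)(63 − 78.8) + 18.0 = 11.49
anchor → Form 2 (Cohort 2): y = (13.4/5.3)(11.49 − 16.3) + 71.0 = 58.8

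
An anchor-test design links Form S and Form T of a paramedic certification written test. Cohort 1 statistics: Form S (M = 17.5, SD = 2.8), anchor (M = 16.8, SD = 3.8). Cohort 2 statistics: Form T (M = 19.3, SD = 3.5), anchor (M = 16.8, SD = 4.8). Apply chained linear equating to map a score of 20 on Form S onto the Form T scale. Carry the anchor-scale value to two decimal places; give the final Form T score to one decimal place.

21.8

Form S → anchor (Cohort 1): v = (3.8/2.8)(20 − 17.5) + 16.8 = 20.19
anchor → Form T (Cohort 2): y = (3.5/4.8)(20.19 − 16.8) + 19.3 = 21.8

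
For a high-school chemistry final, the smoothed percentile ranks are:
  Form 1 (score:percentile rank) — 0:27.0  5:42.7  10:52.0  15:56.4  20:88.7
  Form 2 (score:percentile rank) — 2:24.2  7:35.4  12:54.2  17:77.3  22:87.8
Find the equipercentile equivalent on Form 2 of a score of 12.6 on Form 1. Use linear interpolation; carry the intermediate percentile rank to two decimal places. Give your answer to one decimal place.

PR of 12.6 on Form 1: 52.0 + (12.6 − 10)/(15 − 10) × (56.4 − 52.0) = 54.29
On Form 2, PR 54.29 falls between score 12 (PR 54.2) and 17 (PR 77.3).
Interpolate: 12 + (54.29 − 54.2)/(77.3 − 54.2) × (17 − 12) = 12.0

12.0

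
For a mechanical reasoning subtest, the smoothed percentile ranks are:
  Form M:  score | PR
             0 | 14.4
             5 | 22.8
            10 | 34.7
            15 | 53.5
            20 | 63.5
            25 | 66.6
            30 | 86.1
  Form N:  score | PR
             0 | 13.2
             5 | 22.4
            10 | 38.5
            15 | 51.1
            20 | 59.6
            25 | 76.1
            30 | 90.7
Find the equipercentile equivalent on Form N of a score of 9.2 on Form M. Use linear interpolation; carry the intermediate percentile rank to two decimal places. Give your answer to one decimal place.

8.2

PR of 9.2 on Form M: 22.8 + (9.2 − 5)/(10 − 5) × (34.7 − 22.8) = 32.80
On Form N, PR 32.80 falls between score 5 (PR 22.4) and 10 (PR 38.5).
Interpolate: 5 + (32.80 − 22.4)/(38.5 − 22.4) × (10 − 5) = 8.2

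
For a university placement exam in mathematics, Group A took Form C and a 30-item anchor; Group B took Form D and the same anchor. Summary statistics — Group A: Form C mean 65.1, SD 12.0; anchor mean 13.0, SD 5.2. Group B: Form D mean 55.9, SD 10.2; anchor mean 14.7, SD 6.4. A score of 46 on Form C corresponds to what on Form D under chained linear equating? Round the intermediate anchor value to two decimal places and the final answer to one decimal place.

40.0

Form C → anchor (Group A): v = (5.2/12.0)(46 − 65.1) + 13.0 = 4.72
anchor → Form D (Group B): y = (10.2/6.4)(4.72 − 14.7) + 55.9 = 40.0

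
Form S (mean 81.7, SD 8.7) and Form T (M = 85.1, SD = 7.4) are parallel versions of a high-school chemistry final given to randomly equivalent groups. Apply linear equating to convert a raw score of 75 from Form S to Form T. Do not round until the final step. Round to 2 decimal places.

Linear equating: y = (SD_Y/SD_X)(x − M_X) + M_Y
y = (7.4/8.7)(75 − 81.7) + 85.1
y = 0.850575 × -6.7 + 85.1 = -5.6989 + 85.1 = 79.40

79.40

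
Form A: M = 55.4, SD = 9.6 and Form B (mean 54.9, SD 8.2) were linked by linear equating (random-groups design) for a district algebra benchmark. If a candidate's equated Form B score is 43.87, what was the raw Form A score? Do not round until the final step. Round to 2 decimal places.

42.49

Invert y = (SD_Y/SD_X)(x − M_X) + M_Y:
x = (SD_X/SD_Y)(y − M_Y) + M_X = (9.6/8.2)(43.87 − 54.9) + 55.4
x = 1.170732 × -11.030 + 55.4 = 42.49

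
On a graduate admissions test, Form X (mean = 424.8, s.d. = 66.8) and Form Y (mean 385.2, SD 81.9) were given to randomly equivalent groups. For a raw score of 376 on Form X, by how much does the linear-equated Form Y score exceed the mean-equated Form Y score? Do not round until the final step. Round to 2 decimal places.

-11.03

Mean-equated: 376 + (385.2 − 424.8) = 336.40
Linear-equated: (81.9/66.8)(376 − 424.8) + 385.2 = 325.369
Difference = 325.369 − 336.40 = -11.03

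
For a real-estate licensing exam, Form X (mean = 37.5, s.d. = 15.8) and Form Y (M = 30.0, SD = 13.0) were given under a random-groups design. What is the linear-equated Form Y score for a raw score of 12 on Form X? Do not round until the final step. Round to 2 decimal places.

9.02

Linear equating: y = (SD_Y/SD_X)(x − M_X) + M_Y
y = (13.0/15.8)(12 − 37.5) + 30.0
y = 0.822785 × -25.5 + 30.0 = -20.9810 + 30.0 = 9.02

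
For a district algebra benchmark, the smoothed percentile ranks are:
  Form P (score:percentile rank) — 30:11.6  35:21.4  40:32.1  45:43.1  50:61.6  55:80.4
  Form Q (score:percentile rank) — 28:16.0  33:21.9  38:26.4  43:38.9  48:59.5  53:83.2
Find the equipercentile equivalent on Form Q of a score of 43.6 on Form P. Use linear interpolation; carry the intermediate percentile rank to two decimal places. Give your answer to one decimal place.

43.3

PR of 43.6 on Form P: 32.1 + (43.6 − 40)/(45 − 40) × (43.1 − 32.1) = 40.02
On Form Q, PR 40.02 falls between score 43 (PR 38.9) and 48 (PR 59.5).
Interpolate: 43 + (40.02 − 38.9)/(59.5 − 38.9) × (48 − 43) = 43.3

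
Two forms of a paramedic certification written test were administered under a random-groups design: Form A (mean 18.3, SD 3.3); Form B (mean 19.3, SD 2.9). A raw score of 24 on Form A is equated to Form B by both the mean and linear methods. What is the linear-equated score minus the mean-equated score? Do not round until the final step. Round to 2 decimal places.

Mean-equated: 24 + (19.3 − 18.3) = 25.00
Linear-equated: (2.9/3.3)(24 − 18.3) + 19.3 = 24.309
Difference = 24.309 − 25.00 = -0.69

-0.69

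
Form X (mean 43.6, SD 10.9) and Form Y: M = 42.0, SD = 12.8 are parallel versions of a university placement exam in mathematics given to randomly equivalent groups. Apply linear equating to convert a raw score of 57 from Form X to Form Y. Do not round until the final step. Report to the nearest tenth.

Linear equating: y = (SD_Y/SD_X)(x − M_X) + M_Y
y = (12.8/10.9)(57 − 43.6) + 42.0
y = 1.174312 × 13.4 + 42.0 = 15.7358 + 42.0 = 57.7

57.7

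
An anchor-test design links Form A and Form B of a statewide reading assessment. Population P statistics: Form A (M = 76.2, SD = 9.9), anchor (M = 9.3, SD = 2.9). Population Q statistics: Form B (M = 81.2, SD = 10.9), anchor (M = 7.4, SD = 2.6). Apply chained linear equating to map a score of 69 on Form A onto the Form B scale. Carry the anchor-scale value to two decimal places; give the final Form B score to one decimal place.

Form A → anchor (Population P): v = (2.9/9.9)(69 − 76.2) + 9.3 = 7.19
anchor → Form B (Population Q): y = (10.9/2.6)(7.19 − 7.4) + 81.2 = 80.3

80.3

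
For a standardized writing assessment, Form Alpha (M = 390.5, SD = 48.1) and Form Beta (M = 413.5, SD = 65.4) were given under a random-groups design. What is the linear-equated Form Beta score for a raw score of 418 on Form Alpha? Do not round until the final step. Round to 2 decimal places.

450.89

Linear equating: y = (SD_Y/SD_X)(x − M_X) + M_Y
y = (65.4/48.1)(418 − 390.5) + 413.5
y = 1.359667 × 27.5 + 413.5 = 37.3909 + 413.5 = 450.89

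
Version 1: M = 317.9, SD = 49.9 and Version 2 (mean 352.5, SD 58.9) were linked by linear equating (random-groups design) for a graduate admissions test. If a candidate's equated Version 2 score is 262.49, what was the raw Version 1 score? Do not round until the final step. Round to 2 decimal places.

Invert y = (SD_Y/SD_X)(x − M_X) + M_Y:
x = (SD_X/SD_Y)(y − M_Y) + M_X = (49.9/58.9)(262.49 − 352.5) + 317.9
x = 0.847199 × -90.010 + 317.9 = 241.64

241.64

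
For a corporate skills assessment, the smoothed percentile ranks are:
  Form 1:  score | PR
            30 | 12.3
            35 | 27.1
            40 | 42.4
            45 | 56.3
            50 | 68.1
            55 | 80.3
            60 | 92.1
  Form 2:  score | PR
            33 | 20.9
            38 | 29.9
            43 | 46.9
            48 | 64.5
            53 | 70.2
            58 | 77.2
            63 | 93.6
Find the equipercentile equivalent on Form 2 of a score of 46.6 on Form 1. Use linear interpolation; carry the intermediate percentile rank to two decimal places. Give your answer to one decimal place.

PR of 46.6 on Form 1: 56.3 + (46.6 − 45)/(50 − 45) × (68.1 − 56.3) = 60.08
On Form 2, PR 60.08 falls between score 43 (PR 46.9) and 48 (PR 64.5).
Interpolate: 43 + (60.08 − 46.9)/(64.5 − 46.9) × (48 − 43) = 46.7

46.7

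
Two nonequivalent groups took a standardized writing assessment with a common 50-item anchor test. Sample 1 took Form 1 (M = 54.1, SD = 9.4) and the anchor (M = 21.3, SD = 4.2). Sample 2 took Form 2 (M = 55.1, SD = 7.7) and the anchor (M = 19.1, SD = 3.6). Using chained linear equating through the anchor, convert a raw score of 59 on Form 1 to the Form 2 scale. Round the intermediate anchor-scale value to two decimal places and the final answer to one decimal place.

Form 1 → anchor (Sample 1): v = (4.2/9.4)(59 − 54.1) + 21.3 = 23.49
anchor → Form 2 (Sample 2): y = (7.7/3.6)(23.49 − 19.1) + 55.1 = 64.5

64.5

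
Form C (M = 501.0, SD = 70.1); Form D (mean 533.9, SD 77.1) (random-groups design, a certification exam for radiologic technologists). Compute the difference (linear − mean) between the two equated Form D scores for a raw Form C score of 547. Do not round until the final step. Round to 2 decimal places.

4.59

Mean-equated: 547 + (533.9 − 501.0) = 579.90
Linear-equated: (77.1/70.1)(547 − 501.0) + 533.9 = 584.493
Difference = 584.493 − 579.90 = 4.59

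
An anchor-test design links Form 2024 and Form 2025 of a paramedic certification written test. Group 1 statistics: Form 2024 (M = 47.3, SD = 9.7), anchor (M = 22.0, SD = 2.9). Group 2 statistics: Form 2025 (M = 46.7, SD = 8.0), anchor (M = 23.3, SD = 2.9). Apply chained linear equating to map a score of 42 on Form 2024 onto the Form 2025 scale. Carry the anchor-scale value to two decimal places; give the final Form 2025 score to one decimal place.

38.8

Form 2024 → anchor (Group 1): v = (2.9/9.7)(42 − 47.3) + 22.0 = 20.42
anchor → Form 2025 (Group 2): y = (8.0/2.9)(20.42 − 23.3) + 46.7 = 38.8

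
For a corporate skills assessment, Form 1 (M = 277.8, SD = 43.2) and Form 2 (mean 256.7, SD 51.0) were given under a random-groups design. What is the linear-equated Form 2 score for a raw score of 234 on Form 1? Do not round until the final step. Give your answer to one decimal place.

205.0

Linear equating: y = (SD_Y/SD_X)(x − M_X) + M_Y
y = (51.0/43.2)(234 − 277.8) + 256.7
y = 1.180556 × -43.8 + 256.7 = -51.7083 + 256.7 = 205.0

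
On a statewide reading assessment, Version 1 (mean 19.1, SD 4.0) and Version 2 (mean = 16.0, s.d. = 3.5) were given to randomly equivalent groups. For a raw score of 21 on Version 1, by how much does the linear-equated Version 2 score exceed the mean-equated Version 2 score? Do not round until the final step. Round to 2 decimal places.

Mean-equated: 21 + (16.0 − 19.1) = 17.90
Linear-equated: (3.5/4.0)(21 − 19.1) + 16.0 = 17.662
Difference = 17.662 − 17.90 = -0.24

-0.24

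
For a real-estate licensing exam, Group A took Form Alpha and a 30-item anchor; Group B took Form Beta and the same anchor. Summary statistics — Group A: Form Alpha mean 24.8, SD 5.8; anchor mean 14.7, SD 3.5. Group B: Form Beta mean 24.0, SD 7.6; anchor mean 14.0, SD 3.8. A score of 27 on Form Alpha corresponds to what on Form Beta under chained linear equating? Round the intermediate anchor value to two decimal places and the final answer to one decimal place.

Form Alpha → anchor (Group A): v = (3.5/5.8)(27 − 24.8) + 14.7 = 16.03
anchor → Form Beta (Group B): y = (7.6/3.8)(16.03 − 14.0) + 24.0 = 28.1

28.1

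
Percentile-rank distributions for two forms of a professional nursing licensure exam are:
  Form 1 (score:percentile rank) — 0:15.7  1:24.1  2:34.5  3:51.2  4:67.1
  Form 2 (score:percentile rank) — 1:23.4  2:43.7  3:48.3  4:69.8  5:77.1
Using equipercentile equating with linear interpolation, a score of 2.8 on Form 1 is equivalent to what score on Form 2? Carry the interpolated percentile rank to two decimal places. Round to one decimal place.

PR of 2.8 on Form 1: 34.5 + (2.8 − 2)/(3 − 2) × (51.2 − 34.5) = 47.86
On Form 2, PR 47.86 falls between score 2 (PR 43.7) and 3 (PR 48.3).
Interpolate: 2 + (47.86 − 43.7)/(48.3 − 43.7) × (3 − 2) = 2.9

2.9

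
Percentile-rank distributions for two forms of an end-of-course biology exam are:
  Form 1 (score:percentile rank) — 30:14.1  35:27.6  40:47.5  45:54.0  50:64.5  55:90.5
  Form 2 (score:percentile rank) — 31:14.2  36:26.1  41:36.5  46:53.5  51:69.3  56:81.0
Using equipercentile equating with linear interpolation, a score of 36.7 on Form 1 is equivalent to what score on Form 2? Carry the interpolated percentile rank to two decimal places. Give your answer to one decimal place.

40.0

PR of 36.7 on Form 1: 27.6 + (36.7 − 35)/(40 − 35) × (47.5 − 27.6) = 34.37
On Form 2, PR 34.37 falls between score 36 (PR 26.1) and 41 (PR 36.5).
Interpolate: 36 + (34.37 − 26.1)/(36.5 − 26.1) × (41 − 36) = 40.0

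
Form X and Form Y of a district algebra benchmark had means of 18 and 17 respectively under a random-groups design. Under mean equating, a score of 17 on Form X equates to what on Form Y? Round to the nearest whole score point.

Mean equating: y = x + (M_Y − M_X) = 17 + (17 − 18) = 16

16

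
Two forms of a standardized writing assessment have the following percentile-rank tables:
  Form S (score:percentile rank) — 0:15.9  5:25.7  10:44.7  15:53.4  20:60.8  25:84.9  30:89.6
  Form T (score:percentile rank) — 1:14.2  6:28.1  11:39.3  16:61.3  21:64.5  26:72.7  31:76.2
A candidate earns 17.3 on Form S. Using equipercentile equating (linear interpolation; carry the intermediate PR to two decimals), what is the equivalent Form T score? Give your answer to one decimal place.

PR of 17.3 on Form S: 53.4 + (17.3 − 15)/(20 − 15) × (60.8 − 53.4) = 56.80
On Form T, PR 56.80 falls between score 11 (PR 39.3) and 16 (PR 61.3).
Interpolate: 11 + (56.80 − 39.3)/(61.3 − 39.3) × (16 − 11) = 15.0

15.0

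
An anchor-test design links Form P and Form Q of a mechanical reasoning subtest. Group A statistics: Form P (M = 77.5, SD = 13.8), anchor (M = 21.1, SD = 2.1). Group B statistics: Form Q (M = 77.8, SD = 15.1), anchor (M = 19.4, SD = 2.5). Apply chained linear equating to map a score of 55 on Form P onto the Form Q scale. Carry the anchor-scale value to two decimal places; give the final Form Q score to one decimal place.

67.4

Form P → anchor (Group A): v = (2.1/13.8)(55 − 77.5) + 21.1 = 17.68
anchor → Form Q (Group B): y = (15.1/2.5)(17.68 − 19.4) + 77.8 = 67.4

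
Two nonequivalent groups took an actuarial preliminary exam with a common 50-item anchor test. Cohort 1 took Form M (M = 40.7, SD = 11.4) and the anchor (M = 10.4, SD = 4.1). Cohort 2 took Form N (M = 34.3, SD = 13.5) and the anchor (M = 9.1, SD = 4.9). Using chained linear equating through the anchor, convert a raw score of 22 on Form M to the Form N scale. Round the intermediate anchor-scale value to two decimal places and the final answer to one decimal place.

19.3

Form M → anchor (Cohort 1): v = (4.1/11.4)(22 − 40.7) + 10.4 = 3.67
anchor → Form N (Cohort 2): y = (13.5/4.9)(3.67 − 9.1) + 34.3 = 19.3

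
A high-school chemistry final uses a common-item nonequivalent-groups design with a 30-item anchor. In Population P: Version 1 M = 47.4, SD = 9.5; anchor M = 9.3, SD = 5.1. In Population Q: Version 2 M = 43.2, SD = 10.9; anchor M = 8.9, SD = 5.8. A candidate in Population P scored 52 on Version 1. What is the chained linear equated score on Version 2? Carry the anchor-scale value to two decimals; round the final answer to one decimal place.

Version 1 → anchor (Population P): v = (5.1/9.5)(52 − 47.4) + 9.3 = 11.77
anchor → Version 2 (Population Q): y = (10.9/5.8)(11.77 − 8.9) + 43.2 = 48.6

48.6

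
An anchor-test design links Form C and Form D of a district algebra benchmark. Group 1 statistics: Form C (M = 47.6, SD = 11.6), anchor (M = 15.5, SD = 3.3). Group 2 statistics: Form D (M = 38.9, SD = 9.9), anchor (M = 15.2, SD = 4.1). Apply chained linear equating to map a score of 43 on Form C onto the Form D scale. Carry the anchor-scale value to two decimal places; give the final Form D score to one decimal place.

36.5

Form C → anchor (Group 1): v = (3.3/11.6)(43 − 47.6) + 15.5 = 14.19
anchor → Form D (Group 2): y = (9.9/4.1)(14.19 − 15.2) + 38.9 = 36.5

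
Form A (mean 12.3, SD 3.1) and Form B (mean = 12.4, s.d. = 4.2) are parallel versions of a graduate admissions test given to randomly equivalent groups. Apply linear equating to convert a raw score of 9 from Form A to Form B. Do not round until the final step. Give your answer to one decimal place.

7.9

Linear equating: y = (SD_Y/SD_X)(x − M_X) + M_Y
y = (4.2/3.1)(9 − 12.3) + 12.4
y = 1.354839 × -3.3 + 12.4 = -4.4710 + 12.4 = 7.9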